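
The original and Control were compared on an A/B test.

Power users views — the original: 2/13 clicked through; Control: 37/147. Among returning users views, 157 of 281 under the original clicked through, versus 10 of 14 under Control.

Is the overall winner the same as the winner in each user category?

No

Power users: the original 2/13 = 15.4%, Control 37/147 = 25.2% → Control
Returning users: the original 157/281 = 55.9%, Control 10/14 = 71.4% → Control
Overall: the original 159/294 = 54.1%, Control 47/161 = 29.2% → the original
Control wins each user group but the original wins overall — the comparison reverses. Control's views skew toward power users, which has a lower base rate.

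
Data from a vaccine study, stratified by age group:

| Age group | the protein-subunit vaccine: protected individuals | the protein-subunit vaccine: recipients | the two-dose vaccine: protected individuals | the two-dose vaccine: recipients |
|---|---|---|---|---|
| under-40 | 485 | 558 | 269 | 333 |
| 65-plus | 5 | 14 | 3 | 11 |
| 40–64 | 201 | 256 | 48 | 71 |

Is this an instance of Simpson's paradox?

No

Under-40: the protein-subunit vaccine 485/558 = 86.9%, the two-dose vaccine 269/333 = 80.8% → the protein-subunit vaccine
65-plus: the protein-subunit vaccine 5/14 = 35.7%, the two-dose vaccine 3/11 = 27.3% → the protein-subunit vaccine
40–64: the protein-subunit vaccine 201/256 = 78.5%, the two-dose vaccine 48/71 = 67.6% → the protein-subunit vaccine
Overall: the protein-subunit vaccine 691/828 = 83.5%, the two-dose vaccine 320/415 = 77.1% → the protein-subunit vaccine
The protein-subunit vaccine wins overall and in every age group — no reversal.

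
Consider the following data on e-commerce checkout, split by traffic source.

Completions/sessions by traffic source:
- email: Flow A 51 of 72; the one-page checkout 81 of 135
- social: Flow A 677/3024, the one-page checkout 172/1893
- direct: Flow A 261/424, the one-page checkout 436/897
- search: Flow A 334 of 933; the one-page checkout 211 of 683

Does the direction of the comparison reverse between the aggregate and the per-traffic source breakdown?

No

Email: Flow A 51/72 = 70.8%, the one-page checkout 81/135 = 60.0% → Flow A
Social: Flow A 677/3024 = 22.4%, the one-page checkout 172/1893 = 9.1% → Flow A
Direct: Flow A 261/424 = 61.6%, the one-page checkout 436/897 = 48.6% → Flow A
Search: Flow A 334/933 = 35.8%, the one-page checkout 211/683 = 30.9% → Flow A
Overall: Flow A 1323/4453 = 29.7%, the one-page checkout 900/3608 = 24.9% → Flow A
Flow A wins overall and in every traffic group — no reversal.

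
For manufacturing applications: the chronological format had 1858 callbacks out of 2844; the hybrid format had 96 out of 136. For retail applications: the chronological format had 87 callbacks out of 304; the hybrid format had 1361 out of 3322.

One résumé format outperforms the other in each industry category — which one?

Manufacturing: the chronological format 1858/2844 = 65.3%, the hybrid format 96/136 = 70.6% → the hybrid format
Retail: the chronological format 87/304 = 28.6%, the hybrid format 1361/3322 = 41.0% → the hybrid format
The hybrid format has the higher rate in both groups.

the hybrid format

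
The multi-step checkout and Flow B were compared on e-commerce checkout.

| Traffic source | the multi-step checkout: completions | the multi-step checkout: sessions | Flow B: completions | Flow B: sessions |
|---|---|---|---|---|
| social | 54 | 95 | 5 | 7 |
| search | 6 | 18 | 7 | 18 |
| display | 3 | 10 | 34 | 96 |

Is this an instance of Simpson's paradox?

Yes

Social: the multi-step checkout 54/95 = 56.8%, Flow B 5/7 = 71.4% → Flow B
Search: the multi-step checkout 6/18 = 33.3%, Flow B 7/18 = 38.9% → Flow B
Display: the multi-step checkout 3/10 = 30.0%, Flow B 34/96 = 35.4% → Flow B
Overall: the multi-step checkout 63/123 = 51.2%, Flow B 46/121 = 38.0% → the multi-step checkout
Flow B wins each traffic group but the multi-step checkout wins overall — the comparison reverses. Flow B's sessions skew toward display, which has a lower base rate.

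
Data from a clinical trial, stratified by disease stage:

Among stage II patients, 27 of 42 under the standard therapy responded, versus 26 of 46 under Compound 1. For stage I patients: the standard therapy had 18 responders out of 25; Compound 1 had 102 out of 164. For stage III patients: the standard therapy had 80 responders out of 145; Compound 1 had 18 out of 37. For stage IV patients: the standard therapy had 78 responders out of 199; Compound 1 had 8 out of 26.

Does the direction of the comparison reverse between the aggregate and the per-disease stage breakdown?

Yes

Stage II: the standard therapy 27/42 = 64.3%, Compound 1 26/46 = 56.5% → the standard therapy
Stage I: the standard therapy 18/25 = 72.0%, Compound 1 102/164 = 62.2% → the standard therapy
Stage III: the standard therapy 80/145 = 55.2%, Compound 1 18/37 = 48.6% → the standard therapy
Stage IV: the standard therapy 78/199 = 39.2%, Compound 1 8/26 = 30.8% → the standard therapy
Overall: the standard therapy 203/411 = 49.4%, Compound 1 154/273 = 56.4% → Compound 1
The standard therapy wins each disease group but Compound 1 wins overall — the comparison reverses. The standard therapy's patients skew toward stage IV, which has a lower base rate.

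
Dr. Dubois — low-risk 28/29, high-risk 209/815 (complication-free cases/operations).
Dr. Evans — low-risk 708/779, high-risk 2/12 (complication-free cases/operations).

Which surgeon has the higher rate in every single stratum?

Low-risk: Dr. Dubois 28/29 = 96.6%, Dr. Evans 708/779 = 90.9% → Dr. Dubois
High-risk: Dr. Dubois 209/815 = 25.6%, Dr. Evans 2/12 = 16.7% → Dr. Dubois
Dr. Dubois has the higher rate in both groups.

Dr. Dubois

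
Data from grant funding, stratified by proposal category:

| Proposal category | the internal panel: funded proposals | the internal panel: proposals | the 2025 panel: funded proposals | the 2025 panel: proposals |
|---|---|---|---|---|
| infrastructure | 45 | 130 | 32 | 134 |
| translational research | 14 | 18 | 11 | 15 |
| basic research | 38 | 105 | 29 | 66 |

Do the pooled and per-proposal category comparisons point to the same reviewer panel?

No

Infrastructure: the internal panel 45/130 = 34.6%, the 2025 panel 32/134 = 23.9% → the internal panel
Translational research: the internal panel 14/18 = 77.8%, the 2025 panel 11/15 = 73.3% → the internal panel
Basic research: the internal panel 38/105 = 36.2%, the 2025 panel 29/66 = 43.9% → the 2025 panel
Overall: the internal panel 97/253 = 38.3%, the 2025 panel 72/215 = 33.5% → the internal panel
Neither sweeps: the internal panel wins 2 of 3 groups, the 2025 panel wins 1. The internal panel wins overall but not every group — no Simpson reversal.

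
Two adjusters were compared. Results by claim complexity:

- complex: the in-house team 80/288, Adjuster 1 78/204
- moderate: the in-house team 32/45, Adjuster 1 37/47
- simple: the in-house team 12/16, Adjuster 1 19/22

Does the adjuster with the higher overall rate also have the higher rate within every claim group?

Yes

Complex: the in-house team 80/288 = 27.8%, Adjuster 1 78/204 = 38.2% → Adjuster 1
Moderate: the in-house team 32/45 = 71.1%, Adjuster 1 37/47 = 78.7% → Adjuster 1
Simple: the in-house team 12/16 = 75.0%, Adjuster 1 19/22 = 86.4% → Adjuster 1
Overall: the in-house team 124/349 = 35.5%, Adjuster 1 134/273 = 49.1% → Adjuster 1
Adjuster 1 wins overall and in every claim group — no reversal.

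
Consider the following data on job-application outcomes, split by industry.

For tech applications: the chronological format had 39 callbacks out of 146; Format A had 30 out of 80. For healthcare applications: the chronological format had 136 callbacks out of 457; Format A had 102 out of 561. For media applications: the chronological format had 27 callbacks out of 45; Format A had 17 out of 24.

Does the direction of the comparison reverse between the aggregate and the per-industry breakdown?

Tech: the chronological format 39/146 = 26.7%, Format A 30/80 = 37.5% → Format A
Healthcare: the chronological format 136/457 = 29.8%, Format A 102/561 = 18.2% → the chronological format
Media: the chronological format 27/45 = 60.0%, Format A 17/24 = 70.8% → Format A
Overall: the chronological format 202/648 = 31.2%, Format A 149/665 = 22.4% → the chronological format
Neither sweeps: the chronological format wins 1 of 3 groups, Format A wins 2. The chronological format wins overall but not every group — no Simpson reversal.

No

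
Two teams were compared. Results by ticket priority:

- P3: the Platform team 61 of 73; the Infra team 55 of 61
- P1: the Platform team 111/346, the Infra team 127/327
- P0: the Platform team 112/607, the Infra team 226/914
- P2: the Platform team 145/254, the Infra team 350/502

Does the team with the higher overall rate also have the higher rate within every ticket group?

Yes

P3: the Platform team 61/73 = 83.6%, the Infra team 55/61 = 90.2% → the Infra team
P1: the Platform team 111/346 = 32.1%, the Infra team 127/327 = 38.8% → the Infra team
P0: the Platform team 112/607 = 18.5%, the Infra team 226/914 = 24.7% → the Infra team
P2: the Platform team 145/254 = 57.1%, the Infra team 350/502 = 69.7% → the Infra team
Overall: the Platform team 429/1280 = 33.5%, the Infra team 758/1804 = 42.0% → the Infra team
The Infra team wins overall and in every ticket group — no reversal.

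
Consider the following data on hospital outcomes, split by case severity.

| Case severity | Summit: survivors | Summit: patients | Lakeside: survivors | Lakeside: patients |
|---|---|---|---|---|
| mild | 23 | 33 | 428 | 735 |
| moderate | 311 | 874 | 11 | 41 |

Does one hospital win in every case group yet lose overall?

Yes

Mild: Summit 23/33 = 69.7%, Lakeside 428/735 = 58.2% → Summit
Moderate: Summit 311/874 = 35.6%, Lakeside 11/41 = 26.8% → Summit
Overall: Summit 334/907 = 36.8%, Lakeside 439/776 = 56.6% → Lakeside
Summit wins each case group but Lakeside wins overall — the comparison reverses. Summit's patients skew toward moderate, which has a lower base rate.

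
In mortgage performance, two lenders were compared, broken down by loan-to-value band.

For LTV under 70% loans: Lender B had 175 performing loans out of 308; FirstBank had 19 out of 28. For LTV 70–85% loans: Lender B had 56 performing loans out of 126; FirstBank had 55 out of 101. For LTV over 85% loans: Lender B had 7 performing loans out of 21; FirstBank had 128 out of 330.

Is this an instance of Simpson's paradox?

Yes

LTV under 70%: Lender B 175/308 = 56.8%, FirstBank 19/28 = 67.9% → FirstBank
LTV 70–85%: Lender B 56/126 = 44.4%, FirstBank 55/101 = 54.5% → FirstBank
LTV over 85%: Lender B 7/21 = 33.3%, FirstBank 128/330 = 38.8% → FirstBank
Overall: Lender B 238/455 = 52.3%, FirstBank 202/459 = 44.0% → Lender B
FirstBank wins each loan-to-value group but Lender B wins overall — the comparison reverses. FirstBank's loans skew toward LTV over 85%, which has a lower base rate.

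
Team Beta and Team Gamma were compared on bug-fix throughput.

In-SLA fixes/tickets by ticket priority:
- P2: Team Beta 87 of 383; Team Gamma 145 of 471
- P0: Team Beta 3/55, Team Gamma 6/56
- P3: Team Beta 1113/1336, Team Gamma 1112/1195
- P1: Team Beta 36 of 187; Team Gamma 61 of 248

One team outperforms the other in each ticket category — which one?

P2: Team Beta 87/383 = 22.7%, Team Gamma 145/471 = 30.8% → Team Gamma
P0: Team Beta 3/55 = 5.5%, Team Gamma 6/56 = 10.7% → Team Gamma
P3: Team Beta 1113/1336 = 83.3%, Team Gamma 1112/1195 = 93.1% → Team Gamma
P1: Team Beta 36/187 = 19.3%, Team Gamma 61/248 = 24.6% → Team Gamma
Team Gamma has the higher rate in all 4 groups.

Team Gamma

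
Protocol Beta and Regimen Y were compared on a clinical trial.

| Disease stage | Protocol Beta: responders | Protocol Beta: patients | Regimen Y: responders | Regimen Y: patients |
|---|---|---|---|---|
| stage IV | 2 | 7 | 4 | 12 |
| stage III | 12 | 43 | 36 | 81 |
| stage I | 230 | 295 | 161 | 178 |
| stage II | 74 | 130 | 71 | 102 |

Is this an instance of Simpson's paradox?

Stage IV: Protocol Beta 2/7 = 28.6%, Regimen Y 4/12 = 33.3% → Regimen Y
Stage III: Protocol Beta 12/43 = 27.9%, Regimen Y 36/81 = 44.4% → Regimen Y
Stage I: Protocol Beta 230/295 = 78.0%, Regimen Y 161/178 = 90.4% → Regimen Y
Stage II: Protocol Beta 74/130 = 56.9%, Regimen Y 71/102 = 69.6% → Regimen Y
Overall: Protocol Beta 318/475 = 66.9%, Regimen Y 272/373 = 72.9% → Regimen Y
Regimen Y wins overall and in every disease group — no reversal.

No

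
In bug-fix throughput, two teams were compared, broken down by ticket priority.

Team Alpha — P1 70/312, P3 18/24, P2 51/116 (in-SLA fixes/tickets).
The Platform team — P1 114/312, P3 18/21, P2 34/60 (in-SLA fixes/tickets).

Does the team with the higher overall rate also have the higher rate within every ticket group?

Yes

P1: Team Alpha 70/312 = 22.4%, the Platform team 114/312 = 36.5% → the Platform team
P3: Team Alpha 18/24 = 75.0%, the Platform team 18/21 = 85.7% → the Platform team
P2: Team Alpha 51/116 = 44.0%, the Platform team 34/60 = 56.7% → the Platform team
Overall: Team Alpha 139/452 = 30.8%, the Platform team 166/393 = 42.2% → the Platform team
The Platform team wins overall and in every ticket group — no reversal.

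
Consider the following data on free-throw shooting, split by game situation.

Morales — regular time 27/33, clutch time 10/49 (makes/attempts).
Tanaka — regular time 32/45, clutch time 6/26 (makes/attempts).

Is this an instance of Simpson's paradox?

Regular time: Morales 27/33 = 81.8%, Tanaka 32/45 = 71.1% → Morales
Clutch time: Morales 10/49 = 20.4%, Tanaka 6/26 = 23.1% → Tanaka
Overall: Morales 37/82 = 45.1%, Tanaka 38/71 = 53.5% → Tanaka
Neither sweeps: Morales wins 1 of 2 groups, Tanaka wins 1. Tanaka wins overall but not every group — no Simpson reversal.

No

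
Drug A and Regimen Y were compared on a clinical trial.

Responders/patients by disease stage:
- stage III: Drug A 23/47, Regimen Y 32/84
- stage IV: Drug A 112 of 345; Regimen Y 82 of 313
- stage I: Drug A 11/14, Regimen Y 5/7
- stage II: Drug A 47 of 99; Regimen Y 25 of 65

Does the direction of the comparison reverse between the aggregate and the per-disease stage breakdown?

Stage III: Drug A 23/47 = 48.9%, Regimen Y 32/84 = 38.1% → Drug A
Stage IV: Drug A 112/345 = 32.5%, Regimen Y 82/313 = 26.2% → Drug A
Stage I: Drug A 11/14 = 78.6%, Regimen Y 5/7 = 71.4% → Drug A
Stage II: Drug A 47/99 = 47.5%, Regimen Y 25/65 = 38.5% → Drug A
Overall: Drug A 193/505 = 38.2%, Regimen Y 144/469 = 30.7% → Drug A
Drug A wins overall and in every disease group — no reversal.

No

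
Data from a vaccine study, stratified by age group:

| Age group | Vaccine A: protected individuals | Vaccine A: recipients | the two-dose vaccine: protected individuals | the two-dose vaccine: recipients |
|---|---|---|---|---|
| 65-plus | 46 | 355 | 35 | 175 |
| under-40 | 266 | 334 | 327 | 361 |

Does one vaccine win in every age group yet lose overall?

65-plus: Vaccine A 46/355 = 13.0%, the two-dose vaccine 35/175 = 20.0% → the two-dose vaccine
Under-40: Vaccine A 266/334 = 79.6%, the two-dose vaccine 327/361 = 90.6% → the two-dose vaccine
Overall: Vaccine A 312/689 = 45.3%, the two-dose vaccine 362/536 = 67.5% → the two-dose vaccine
The two-dose vaccine wins overall and in every age group — no reversal.

No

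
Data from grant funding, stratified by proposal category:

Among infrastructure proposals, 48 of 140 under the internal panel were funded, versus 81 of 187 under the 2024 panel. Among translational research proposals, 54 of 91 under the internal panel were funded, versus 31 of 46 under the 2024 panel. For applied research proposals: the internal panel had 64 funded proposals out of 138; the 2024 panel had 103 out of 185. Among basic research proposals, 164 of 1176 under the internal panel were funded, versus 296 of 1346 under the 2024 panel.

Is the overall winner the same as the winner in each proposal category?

Infrastructure: the internal panel 48/140 = 34.3%, the 2024 panel 81/187 = 43.3% → the 2024 panel
Translational research: the internal panel 54/91 = 59.3%, the 2024 panel 31/46 = 67.4% → the 2024 panel
Applied research: the internal panel 64/138 = 46.4%, the 2024 panel 103/185 = 55.7% → the 2024 panel
Basic research: the internal panel 164/1176 = 13.9%, the 2024 panel 296/1346 = 22.0% → the 2024 panel
Overall: the internal panel 330/1545 = 21.4%, the 2024 panel 511/1764 = 29.0% → the 2024 panel
The 2024 panel wins overall and in every proposal group — no reversal.

Yes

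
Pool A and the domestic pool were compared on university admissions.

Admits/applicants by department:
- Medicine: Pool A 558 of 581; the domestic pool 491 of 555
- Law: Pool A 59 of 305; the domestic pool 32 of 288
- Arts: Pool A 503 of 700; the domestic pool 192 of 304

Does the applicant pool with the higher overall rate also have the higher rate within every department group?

Yes

Medicine: Pool A 558/581 = 96.0%, the domestic pool 491/555 = 88.5% → Pool A
Law: Pool A 59/305 = 19.3%, the domestic pool 32/288 = 11.1% → Pool A
Arts: Pool A 503/700 = 71.9%, the domestic pool 192/304 = 63.2% → Pool A
Overall: Pool A 1120/1586 = 70.6%, the domestic pool 715/1147 = 62.3% → Pool A
Pool A wins overall and in every department group — no reversal.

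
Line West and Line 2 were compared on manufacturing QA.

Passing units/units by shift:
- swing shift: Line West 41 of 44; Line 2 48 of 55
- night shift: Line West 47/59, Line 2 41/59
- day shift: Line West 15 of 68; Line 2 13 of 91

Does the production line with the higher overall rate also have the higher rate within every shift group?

Yes

Swing shift: Line West 41/44 = 93.2%, Line 2 48/55 = 87.3% → Line West
Night shift: Line West 47/59 = 79.7%, Line 2 41/59 = 69.5% → Line West
Day shift: Line West 15/68 = 22.1%, Line 2 13/91 = 14.3% → Line West
Overall: Line West 103/171 = 60.2%, Line 2 102/205 = 49.8% → Line West
Line West wins overall and in every shift group — no reversal.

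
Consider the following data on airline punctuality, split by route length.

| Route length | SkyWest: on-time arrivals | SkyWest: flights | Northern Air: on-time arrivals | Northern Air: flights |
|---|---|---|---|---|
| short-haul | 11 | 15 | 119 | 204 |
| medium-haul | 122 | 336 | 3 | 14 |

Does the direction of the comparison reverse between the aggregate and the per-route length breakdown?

Short-haul: SkyWest 11/15 = 73.3%, Northern Air 119/204 = 58.3% → SkyWest
Medium-haul: SkyWest 122/336 = 36.3%, Northern Air 3/14 = 21.4% → SkyWest
Overall: SkyWest 133/351 = 37.9%, Northern Air 122/218 = 56.0% → Northern Air
SkyWest wins each route group but Northern Air wins overall — the comparison reverses. SkyWest's flights skew toward medium-haul, which has a lower base rate.

Yes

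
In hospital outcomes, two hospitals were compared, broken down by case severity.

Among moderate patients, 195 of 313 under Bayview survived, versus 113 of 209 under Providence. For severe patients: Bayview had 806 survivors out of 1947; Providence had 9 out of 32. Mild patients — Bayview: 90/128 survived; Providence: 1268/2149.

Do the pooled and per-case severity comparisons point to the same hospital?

Moderate: Bayview 195/313 = 62.3%, Providence 113/209 = 54.1% → Bayview
Severe: Bayview 806/1947 = 41.4%, Providence 9/32 = 28.1% → Bayview
Mild: Bayview 90/128 = 70.3%, Providence 1268/2149 = 59.0% → Bayview
Overall: Bayview 1091/2388 = 45.7%, Providence 1390/2390 = 58.2% → Providence
Bayview wins each case group but Providence wins overall — the comparison reverses. Bayview's patients skew toward severe, which has a lower base rate.

No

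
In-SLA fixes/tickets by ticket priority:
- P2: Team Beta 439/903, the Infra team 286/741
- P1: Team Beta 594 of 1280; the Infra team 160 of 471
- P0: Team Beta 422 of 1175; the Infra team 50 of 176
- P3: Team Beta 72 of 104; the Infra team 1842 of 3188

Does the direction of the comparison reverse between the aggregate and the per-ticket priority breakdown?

Yes

P2: Team Beta 439/903 = 48.6%, the Infra team 286/741 = 38.6% → Team Beta
P1: Team Beta 594/1280 = 46.4%, the Infra team 160/471 = 34.0% → Team Beta
P0: Team Beta 422/1175 = 35.9%, the Infra team 50/176 = 28.4% → Team Beta
P3: Team Beta 72/104 = 69.2%, the Infra team 1842/3188 = 57.8% → Team Beta
Overall: Team Beta 1527/3462 = 44.1%, the Infra team 2338/4576 = 51.1% → the Infra team
Team Beta wins each ticket group but the Infra team wins overall — the comparison reverses. Team Beta's tickets skew toward P0, which has a lower base rate.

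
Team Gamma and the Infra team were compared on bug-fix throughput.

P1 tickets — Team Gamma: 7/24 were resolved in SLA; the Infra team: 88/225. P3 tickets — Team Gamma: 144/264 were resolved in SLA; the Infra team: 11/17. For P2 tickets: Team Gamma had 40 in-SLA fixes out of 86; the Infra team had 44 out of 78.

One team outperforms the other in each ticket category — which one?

P1: Team Gamma 7/24 = 29.2%, the Infra team 88/225 = 39.1% → the Infra team
P3: Team Gamma 144/264 = 54.5%, the Infra team 11/17 = 64.7% → the Infra team
P2: Team Gamma 40/86 = 46.5%, the Infra team 44/78 = 56.4% → the Infra team
The Infra team has the higher rate in all 3 groups.

the Infra team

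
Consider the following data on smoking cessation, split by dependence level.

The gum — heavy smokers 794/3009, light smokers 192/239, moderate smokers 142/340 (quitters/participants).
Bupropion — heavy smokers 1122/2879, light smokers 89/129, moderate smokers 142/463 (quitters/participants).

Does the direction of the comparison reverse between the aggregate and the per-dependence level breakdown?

No

Heavy smokers: the gum 794/3009 = 26.4%, bupropion 1122/2879 = 39.0% → bupropion
Light smokers: the gum 192/239 = 80.3%, bupropion 89/129 = 69.0% → the gum
Moderate smokers: the gum 142/340 = 41.8%, bupropion 142/463 = 30.7% → the gum
Overall: the gum 1128/3588 = 31.4%, bupropion 1353/3471 = 39.0% → bupropion
Neither sweeps: the gum wins 2 of 3 groups, bupropion wins 1. Bupropion wins overall but not every group — no Simpson reversal.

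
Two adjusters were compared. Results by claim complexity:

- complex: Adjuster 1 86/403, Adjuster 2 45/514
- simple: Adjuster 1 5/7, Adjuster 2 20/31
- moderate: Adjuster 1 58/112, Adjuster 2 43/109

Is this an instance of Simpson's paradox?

Complex: Adjuster 1 86/403 = 21.3%, Adjuster 2 45/514 = 8.8% → Adjuster 1
Simple: Adjuster 1 5/7 = 71.4%, Adjuster 2 20/31 = 64.5% → Adjuster 1
Moderate: Adjuster 1 58/112 = 51.8%, Adjuster 2 43/109 = 39.4% → Adjuster 1
Overall: Adjuster 1 149/522 = 28.5%, Adjuster 2 108/654 = 16.5% → Adjuster 1
Adjuster 1 wins overall and in every claim group — no reversal.

No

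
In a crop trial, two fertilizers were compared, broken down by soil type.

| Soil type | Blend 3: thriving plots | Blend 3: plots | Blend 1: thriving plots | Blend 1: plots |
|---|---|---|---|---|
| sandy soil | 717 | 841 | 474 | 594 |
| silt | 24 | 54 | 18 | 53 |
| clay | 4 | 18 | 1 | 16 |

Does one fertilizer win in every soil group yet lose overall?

No

Sandy soil: Blend 3 717/841 = 85.3%, Blend 1 474/594 = 79.8% → Blend 3
Silt: Blend 3 24/54 = 44.4%, Blend 1 18/53 = 34.0% → Blend 3
Clay: Blend 3 4/18 = 22.2%, Blend 1 1/16 = 6.2% → Blend 3
Overall: Blend 3 745/913 = 81.6%, Blend 1 493/663 = 74.4% → Blend 3
Blend 3 wins overall and in every soil group — no reversal.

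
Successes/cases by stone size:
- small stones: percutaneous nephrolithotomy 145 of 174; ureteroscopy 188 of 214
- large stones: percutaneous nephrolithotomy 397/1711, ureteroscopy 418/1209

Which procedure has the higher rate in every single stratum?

Small stones: percutaneous nephrolithotomy 145/174 = 83.3%, ureteroscopy 188/214 = 87.9% → ureteroscopy
Large stones: percutaneous nephrolithotomy 397/1711 = 23.2%, ureteroscopy 418/1209 = 34.6% → ureteroscopy
Ureteroscopy has the higher rate in both groups.

ureteroscopy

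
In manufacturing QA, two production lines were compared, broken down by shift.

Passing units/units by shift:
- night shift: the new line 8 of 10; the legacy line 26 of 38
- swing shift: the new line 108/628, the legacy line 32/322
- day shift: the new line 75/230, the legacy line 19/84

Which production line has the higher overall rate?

Night shift: the new line 8/10 = 80.0%, the legacy line 26/38 = 68.4% → the new line
Swing shift: the new line 108/628 = 17.2%, the legacy line 32/322 = 9.9% → the new line
Day shift: the new line 75/230 = 32.6%, the legacy line 19/84 = 22.6% → the new line
Overall: the new line 191/868 = 22.0%, the legacy line 77/444 = 17.3% → the new line

the new line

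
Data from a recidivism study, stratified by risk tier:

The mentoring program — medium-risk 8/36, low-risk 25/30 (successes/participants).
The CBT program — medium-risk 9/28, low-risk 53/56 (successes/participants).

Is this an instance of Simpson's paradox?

Medium-risk: the mentoring program 8/36 = 22.2%, the CBT program 9/28 = 32.1% → the CBT program
Low-risk: the mentoring program 25/30 = 83.3%, the CBT program 53/56 = 94.6% → the CBT program
Overall: the mentoring program 33/66 = 50.0%, the CBT program 62/84 = 73.8% → the CBT program
The CBT program wins overall and in every risk group — no reversal.

No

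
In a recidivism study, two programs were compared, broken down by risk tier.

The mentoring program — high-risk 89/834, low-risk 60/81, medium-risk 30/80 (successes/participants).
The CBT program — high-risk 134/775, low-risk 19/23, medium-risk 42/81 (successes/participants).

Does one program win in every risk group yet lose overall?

No

High-risk: the mentoring program 89/834 = 10.7%, the CBT program 134/775 = 17.3% → the CBT program
Low-risk: the mentoring program 60/81 = 74.1%, the CBT program 19/23 = 82.6% → the CBT program
Medium-risk: the mentoring program 30/80 = 37.5%, the CBT program 42/81 = 51.9% → the CBT program
Overall: the mentoring program 179/995 = 18.0%, the CBT program 195/879 = 22.2% → the CBT program
The CBT program wins overall and in every risk group — no reversal.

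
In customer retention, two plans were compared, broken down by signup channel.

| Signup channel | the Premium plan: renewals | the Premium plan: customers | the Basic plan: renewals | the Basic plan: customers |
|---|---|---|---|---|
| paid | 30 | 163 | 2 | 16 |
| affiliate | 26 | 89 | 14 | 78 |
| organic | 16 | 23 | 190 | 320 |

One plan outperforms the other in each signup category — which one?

Paid: the Premium plan 30/163 = 18.4%, the Basic plan 2/16 = 12.5% → the Premium plan
Affiliate: the Premium plan 26/89 = 29.2%, the Basic plan 14/78 = 17.9% → the Premium plan
Organic: the Premium plan 16/23 = 69.6%, the Basic plan 190/320 = 59.4% → the Premium plan
The Premium plan has the higher rate in all 3 groups.

the Premium plan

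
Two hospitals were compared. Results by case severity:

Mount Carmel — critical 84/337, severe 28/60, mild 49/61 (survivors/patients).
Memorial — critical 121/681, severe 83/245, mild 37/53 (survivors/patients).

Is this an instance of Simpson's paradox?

Critical: Mount Carmel 84/337 = 24.9%, Memorial 121/681 = 17.8% → Mount Carmel
Severe: Mount Carmel 28/60 = 46.7%, Memorial 83/245 = 33.9% → Mount Carmel
Mild: Mount Carmel 49/61 = 80.3%, Memorial 37/53 = 69.8% → Mount Carmel
Overall: Mount Carmel 161/458 = 35.2%, Memorial 241/979 = 24.6% → Mount Carmel
Mount Carmel wins overall and in every case group — no reversal.

No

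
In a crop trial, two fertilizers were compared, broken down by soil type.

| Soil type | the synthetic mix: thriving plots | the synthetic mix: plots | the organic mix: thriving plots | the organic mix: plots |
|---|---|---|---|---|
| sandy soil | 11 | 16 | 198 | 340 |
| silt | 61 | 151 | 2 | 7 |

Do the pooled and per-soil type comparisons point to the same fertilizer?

Sandy soil: the synthetic mix 11/16 = 68.8%, the organic mix 198/340 = 58.2% → the synthetic mix
Silt: the synthetic mix 61/151 = 40.4%, the organic mix 2/7 = 28.6% → the synthetic mix
Overall: the synthetic mix 72/167 = 43.1%, the organic mix 200/347 = 57.6% → the organic mix
The synthetic mix wins each soil group but the organic mix wins overall — the comparison reverses. The synthetic mix's plots skew toward silt, which has a lower base rate.

No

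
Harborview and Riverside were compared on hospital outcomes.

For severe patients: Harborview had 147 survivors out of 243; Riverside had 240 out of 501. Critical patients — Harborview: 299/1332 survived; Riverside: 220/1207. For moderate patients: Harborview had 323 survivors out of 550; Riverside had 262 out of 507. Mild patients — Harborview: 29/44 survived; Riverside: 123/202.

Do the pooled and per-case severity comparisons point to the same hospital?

Yes

Severe: Harborview 147/243 = 60.5%, Riverside 240/501 = 47.9% → Harborview
Critical: Harborview 299/1332 = 22.4%, Riverside 220/1207 = 18.2% → Harborview
Moderate: Harborview 323/550 = 58.7%, Riverside 262/507 = 51.7% → Harborview
Mild: Harborview 29/44 = 65.9%, Riverside 123/202 = 60.9% → Harborview
Overall: Harborview 798/2169 = 36.8%, Riverside 845/2417 = 35.0% → Harborview
Harborview wins overall and in every case group — no reversal.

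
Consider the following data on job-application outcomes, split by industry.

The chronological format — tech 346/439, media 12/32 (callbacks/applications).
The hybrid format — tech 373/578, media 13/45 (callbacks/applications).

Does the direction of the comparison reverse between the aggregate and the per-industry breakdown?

Tech: the chronological format 346/439 = 78.8%, the hybrid format 373/578 = 64.5% → the chronological format
Media: the chronological format 12/32 = 37.5%, the hybrid format 13/45 = 28.9% → the chronological format
Overall: the chronological format 358/471 = 76.0%, the hybrid format 386/623 = 62.0% → the chronological format
The chronological format wins overall and in every industry group — no reversal.

No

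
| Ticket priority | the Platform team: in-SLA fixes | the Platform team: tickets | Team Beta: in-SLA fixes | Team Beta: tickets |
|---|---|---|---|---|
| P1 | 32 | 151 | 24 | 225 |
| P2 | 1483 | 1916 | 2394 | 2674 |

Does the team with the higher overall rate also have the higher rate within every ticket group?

No

P1: the Platform team 32/151 = 21.2%, Team Beta 24/225 = 10.7% → the Platform team
P2: the Platform team 1483/1916 = 77.4%, Team Beta 2394/2674 = 89.5% → Team Beta
Overall: the Platform team 1515/2067 = 73.3%, Team Beta 2418/2899 = 83.4% → Team Beta
Neither sweeps: the Platform team wins 1 of 2 groups, Team Beta wins 1. Team Beta wins overall but not every group — no Simpson reversal.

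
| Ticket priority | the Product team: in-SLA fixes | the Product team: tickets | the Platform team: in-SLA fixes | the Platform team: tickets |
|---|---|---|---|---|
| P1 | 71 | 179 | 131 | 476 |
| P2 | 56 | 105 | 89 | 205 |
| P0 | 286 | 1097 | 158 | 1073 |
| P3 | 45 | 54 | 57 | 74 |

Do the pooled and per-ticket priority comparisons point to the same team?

P1: the Product team 71/179 = 39.7%, the Platform team 131/476 = 27.5% → the Product team
P2: the Product team 56/105 = 53.3%, the Platform team 89/205 = 43.4% → the Product team
P0: the Product team 286/1097 = 26.1%, the Platform team 158/1073 = 14.7% → the Product team
P3: the Product team 45/54 = 83.3%, the Platform team 57/74 = 77.0% → the Product team
Overall: the Product team 458/1435 = 31.9%, the Platform team 435/1828 = 23.8% → the Product team
The Product team wins overall and in every ticket group — no reversal.

Yes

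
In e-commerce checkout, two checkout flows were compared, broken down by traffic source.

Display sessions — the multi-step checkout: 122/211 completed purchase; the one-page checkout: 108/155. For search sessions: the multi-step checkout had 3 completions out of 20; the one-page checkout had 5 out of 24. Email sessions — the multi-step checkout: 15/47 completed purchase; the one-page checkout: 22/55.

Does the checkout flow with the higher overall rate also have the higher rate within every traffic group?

Display: the multi-step checkout 122/211 = 57.8%, the one-page checkout 108/155 = 69.7% → the one-page checkout
Search: the multi-step checkout 3/20 = 15.0%, the one-page checkout 5/24 = 20.8% → the one-page checkout
Email: the multi-step checkout 15/47 = 31.9%, the one-page checkout 22/55 = 40.0% → the one-page checkout
Overall: the multi-step checkout 140/278 = 50.4%, the one-page checkout 135/234 = 57.7% → the one-page checkout
The one-page checkout wins overall and in every traffic group — no reversal.

Yes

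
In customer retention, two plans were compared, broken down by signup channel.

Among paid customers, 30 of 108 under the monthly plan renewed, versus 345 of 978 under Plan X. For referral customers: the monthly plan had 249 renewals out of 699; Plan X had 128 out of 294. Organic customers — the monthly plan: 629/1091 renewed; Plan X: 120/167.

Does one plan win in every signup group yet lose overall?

Paid: the monthly plan 30/108 = 27.8%, Plan X 345/978 = 35.3% → Plan X
Referral: the monthly plan 249/699 = 35.6%, Plan X 128/294 = 43.5% → Plan X
Organic: the monthly plan 629/1091 = 57.7%, Plan X 120/167 = 71.9% → Plan X
Overall: the monthly plan 908/1898 = 47.8%, Plan X 593/1439 = 41.2% → the monthly plan
Plan X wins each signup group but the monthly plan wins overall — the comparison reverses. Plan X's customers skew toward paid, which has a lower base rate.

Yes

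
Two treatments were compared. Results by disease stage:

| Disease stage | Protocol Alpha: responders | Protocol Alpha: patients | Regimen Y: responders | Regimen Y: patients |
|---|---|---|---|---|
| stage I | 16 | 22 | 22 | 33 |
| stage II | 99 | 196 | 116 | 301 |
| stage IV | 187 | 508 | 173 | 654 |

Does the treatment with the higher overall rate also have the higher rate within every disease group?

Yes

Stage I: Protocol Alpha 16/22 = 72.7%, Regimen Y 22/33 = 66.7% → Protocol Alpha
Stage II: Protocol Alpha 99/196 = 50.5%, Regimen Y 116/301 = 38.5% → Protocol Alpha
Stage IV: Protocol Alpha 187/508 = 36.8%, Regimen Y 173/654 = 26.5% → Protocol Alpha
Overall: Protocol Alpha 302/726 = 41.6%, Regimen Y 311/988 = 31.5% → Protocol Alpha
Protocol Alpha wins overall and in every disease group — no reversal.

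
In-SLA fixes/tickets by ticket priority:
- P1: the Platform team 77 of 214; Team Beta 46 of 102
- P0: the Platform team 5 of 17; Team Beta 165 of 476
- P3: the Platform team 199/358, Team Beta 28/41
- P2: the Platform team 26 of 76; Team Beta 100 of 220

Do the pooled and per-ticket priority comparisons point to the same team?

No

P1: the Platform team 77/214 = 36.0%, Team Beta 46/102 = 45.1% → Team Beta
P0: the Platform team 5/17 = 29.4%, Team Beta 165/476 = 34.7% → Team Beta
P3: the Platform team 199/358 = 55.6%, Team Beta 28/41 = 68.3% → Team Beta
P2: the Platform team 26/76 = 34.2%, Team Beta 100/220 = 45.5% → Team Beta
Overall: the Platform team 307/665 = 46.2%, Team Beta 339/839 = 40.4% → the Platform team
Team Beta wins each ticket group but the Platform team wins overall — the comparison reverses. Team Beta's tickets skew toward P0, which has a lower base rate.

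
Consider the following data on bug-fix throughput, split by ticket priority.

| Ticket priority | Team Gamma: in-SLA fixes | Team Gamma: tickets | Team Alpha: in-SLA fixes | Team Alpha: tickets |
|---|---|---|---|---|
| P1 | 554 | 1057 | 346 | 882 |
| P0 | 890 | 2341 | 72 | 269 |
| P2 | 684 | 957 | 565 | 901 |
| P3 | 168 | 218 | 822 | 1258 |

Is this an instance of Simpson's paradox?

P1: Team Gamma 554/1057 = 52.4%, Team Alpha 346/882 = 39.2% → Team Gamma
P0: Team Gamma 890/2341 = 38.0%, Team Alpha 72/269 = 26.8% → Team Gamma
P2: Team Gamma 684/957 = 71.5%, Team Alpha 565/901 = 62.7% → Team Gamma
P3: Team Gamma 168/218 = 77.1%, Team Alpha 822/1258 = 65.3% → Team Gamma
Overall: Team Gamma 2296/4573 = 50.2%, Team Alpha 1805/3310 = 54.5% → Team Alpha
Team Gamma wins each ticket group but Team Alpha wins overall — the comparison reverses. Team Gamma's tickets skew toward P0, which has a lower base rate.

Yes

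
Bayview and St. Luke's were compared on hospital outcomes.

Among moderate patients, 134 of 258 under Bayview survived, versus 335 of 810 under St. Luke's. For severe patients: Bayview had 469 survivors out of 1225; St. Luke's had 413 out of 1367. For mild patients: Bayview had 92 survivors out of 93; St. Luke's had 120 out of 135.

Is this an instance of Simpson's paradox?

Moderate: Bayview 134/258 = 51.9%, St. Luke's 335/810 = 41.4% → Bayview
Severe: Bayview 469/1225 = 38.3%, St. Luke's 413/1367 = 30.2% → Bayview
Mild: Bayview 92/93 = 98.9%, St. Luke's 120/135 = 88.9% → Bayview
Overall: Bayview 695/1576 = 44.1%, St. Luke's 868/2312 = 37.5% → Bayview
Bayview wins overall and in every case group — no reversal.

No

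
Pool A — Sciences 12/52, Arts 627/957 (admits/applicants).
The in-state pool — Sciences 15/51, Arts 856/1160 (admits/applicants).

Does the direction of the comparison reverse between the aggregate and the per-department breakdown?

No

Sciences: Pool A 12/52 = 23.1%, the in-state pool 15/51 = 29.4% → the in-state pool
Arts: Pool A 627/957 = 65.5%, the in-state pool 856/1160 = 73.8% → the in-state pool
Overall: Pool A 639/1009 = 63.3%, the in-state pool 871/1211 = 71.9% → the in-state pool
The in-state pool wins overall and in every department group — no reversal.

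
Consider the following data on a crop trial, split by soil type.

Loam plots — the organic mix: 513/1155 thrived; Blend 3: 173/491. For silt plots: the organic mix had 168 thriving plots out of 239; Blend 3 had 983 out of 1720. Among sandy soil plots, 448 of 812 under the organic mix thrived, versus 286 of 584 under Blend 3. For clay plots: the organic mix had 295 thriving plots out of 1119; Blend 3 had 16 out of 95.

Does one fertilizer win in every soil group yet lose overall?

Loam: the organic mix 513/1155 = 44.4%, Blend 3 173/491 = 35.2% → the organic mix
Silt: the organic mix 168/239 = 70.3%, Blend 3 983/1720 = 57.2% → the organic mix
Sandy soil: the organic mix 448/812 = 55.2%, Blend 3 286/584 = 49.0% → the organic mix
Clay: the organic mix 295/1119 = 26.4%, Blend 3 16/95 = 16.8% → the organic mix
Overall: the organic mix 1424/3325 = 42.8%, Blend 3 1458/2890 = 50.4% → Blend 3
The organic mix wins each soil group but Blend 3 wins overall — the comparison reverses. The organic mix's plots skew toward clay, which has a lower base rate.

Yes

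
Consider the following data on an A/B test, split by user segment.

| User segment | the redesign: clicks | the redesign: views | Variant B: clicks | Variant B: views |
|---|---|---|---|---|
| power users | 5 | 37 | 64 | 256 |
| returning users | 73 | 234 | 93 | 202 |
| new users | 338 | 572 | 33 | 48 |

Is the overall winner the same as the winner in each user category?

No

Power users: the redesign 5/37 = 13.5%, Variant B 64/256 = 25.0% → Variant B
Returning users: the redesign 73/234 = 31.2%, Variant B 93/202 = 46.0% → Variant B
New users: the redesign 338/572 = 59.1%, Variant B 33/48 = 68.8% → Variant B
Overall: the redesign 416/843 = 49.3%, Variant B 190/506 = 37.5% → the redesign
Variant B wins each user group but the redesign wins overall — the comparison reverses. Variant B's views skew toward power users, which has a lower base rate.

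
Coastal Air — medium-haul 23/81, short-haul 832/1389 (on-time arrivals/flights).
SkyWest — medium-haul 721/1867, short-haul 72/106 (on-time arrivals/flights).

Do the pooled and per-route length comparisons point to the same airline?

No

Medium-haul: Coastal Air 23/81 = 28.4%, SkyWest 721/1867 = 38.6% → SkyWest
Short-haul: Coastal Air 832/1389 = 59.9%, SkyWest 72/106 = 67.9% → SkyWest
Overall: Coastal Air 855/1470 = 58.2%, SkyWest 793/1973 = 40.2% → Coastal Air
SkyWest wins each route group but Coastal Air wins overall — the comparison reverses. SkyWest's flights skew toward medium-haul, which has a lower base rate.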